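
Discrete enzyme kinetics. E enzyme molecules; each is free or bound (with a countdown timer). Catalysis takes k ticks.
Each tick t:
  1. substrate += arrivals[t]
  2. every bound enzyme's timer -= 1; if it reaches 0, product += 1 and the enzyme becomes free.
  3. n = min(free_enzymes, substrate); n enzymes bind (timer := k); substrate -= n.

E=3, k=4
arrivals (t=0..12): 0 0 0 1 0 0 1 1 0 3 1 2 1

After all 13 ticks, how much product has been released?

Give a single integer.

Answer: 3

Derivation:
t=0: arr=0 -> substrate=0 bound=0 product=0
t=1: arr=0 -> substrate=0 bound=0 product=0
t=2: arr=0 -> substrate=0 bound=0 product=0
t=3: arr=1 -> substrate=0 bound=1 product=0
t=4: arr=0 -> substrate=0 bound=1 product=0
t=5: arr=0 -> substrate=0 bound=1 product=0
t=6: arr=1 -> substrate=0 bound=2 product=0
t=7: arr=1 -> substrate=0 bound=2 product=1
t=8: arr=0 -> substrate=0 bound=2 product=1
t=9: arr=3 -> substrate=2 bound=3 product=1
t=10: arr=1 -> substrate=2 bound=3 product=2
t=11: arr=2 -> substrate=3 bound=3 product=3
t=12: arr=1 -> substrate=4 bound=3 product=3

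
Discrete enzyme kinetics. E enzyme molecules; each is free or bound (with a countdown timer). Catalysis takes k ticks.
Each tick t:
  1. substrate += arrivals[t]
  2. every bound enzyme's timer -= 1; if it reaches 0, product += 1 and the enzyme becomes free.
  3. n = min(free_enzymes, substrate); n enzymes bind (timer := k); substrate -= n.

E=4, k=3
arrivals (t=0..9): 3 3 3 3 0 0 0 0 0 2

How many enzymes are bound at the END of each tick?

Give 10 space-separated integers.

t=0: arr=3 -> substrate=0 bound=3 product=0
t=1: arr=3 -> substrate=2 bound=4 product=0
t=2: arr=3 -> substrate=5 bound=4 product=0
t=3: arr=3 -> substrate=5 bound=4 product=3
t=4: arr=0 -> substrate=4 bound=4 product=4
t=5: arr=0 -> substrate=4 bound=4 product=4
t=6: arr=0 -> substrate=1 bound=4 product=7
t=7: arr=0 -> substrate=0 bound=4 product=8
t=8: arr=0 -> substrate=0 bound=4 product=8
t=9: arr=2 -> substrate=0 bound=3 product=11

Answer: 3 4 4 4 4 4 4 4 4 3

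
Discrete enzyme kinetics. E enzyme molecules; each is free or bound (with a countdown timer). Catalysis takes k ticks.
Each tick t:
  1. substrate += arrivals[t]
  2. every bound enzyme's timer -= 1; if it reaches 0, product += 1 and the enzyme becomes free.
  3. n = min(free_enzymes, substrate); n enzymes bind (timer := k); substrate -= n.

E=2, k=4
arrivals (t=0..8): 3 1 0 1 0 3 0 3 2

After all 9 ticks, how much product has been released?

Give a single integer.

t=0: arr=3 -> substrate=1 bound=2 product=0
t=1: arr=1 -> substrate=2 bound=2 product=0
t=2: arr=0 -> substrate=2 bound=2 product=0
t=3: arr=1 -> substrate=3 bound=2 product=0
t=4: arr=0 -> substrate=1 bound=2 product=2
t=5: arr=3 -> substrate=4 bound=2 product=2
t=6: arr=0 -> substrate=4 bound=2 product=2
t=7: arr=3 -> substrate=7 bound=2 product=2
t=8: arr=2 -> substrate=7 bound=2 product=4

Answer: 4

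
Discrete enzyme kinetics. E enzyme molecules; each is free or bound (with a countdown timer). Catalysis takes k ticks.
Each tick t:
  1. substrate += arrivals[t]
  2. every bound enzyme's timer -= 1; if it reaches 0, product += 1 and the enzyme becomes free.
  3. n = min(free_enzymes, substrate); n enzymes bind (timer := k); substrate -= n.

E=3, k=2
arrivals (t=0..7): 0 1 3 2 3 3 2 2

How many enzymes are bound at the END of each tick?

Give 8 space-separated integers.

t=0: arr=0 -> substrate=0 bound=0 product=0
t=1: arr=1 -> substrate=0 bound=1 product=0
t=2: arr=3 -> substrate=1 bound=3 product=0
t=3: arr=2 -> substrate=2 bound=3 product=1
t=4: arr=3 -> substrate=3 bound=3 product=3
t=5: arr=3 -> substrate=5 bound=3 product=4
t=6: arr=2 -> substrate=5 bound=3 product=6
t=7: arr=2 -> substrate=6 bound=3 product=7

Answer: 0 1 3 3 3 3 3 3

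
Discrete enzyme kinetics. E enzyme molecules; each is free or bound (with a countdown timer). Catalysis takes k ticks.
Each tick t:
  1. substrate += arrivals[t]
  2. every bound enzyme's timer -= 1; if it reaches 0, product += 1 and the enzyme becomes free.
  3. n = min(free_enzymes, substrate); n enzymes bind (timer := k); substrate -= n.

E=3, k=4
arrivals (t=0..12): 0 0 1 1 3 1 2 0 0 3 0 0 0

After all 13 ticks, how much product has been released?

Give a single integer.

t=0: arr=0 -> substrate=0 bound=0 product=0
t=1: arr=0 -> substrate=0 bound=0 product=0
t=2: arr=1 -> substrate=0 bound=1 product=0
t=3: arr=1 -> substrate=0 bound=2 product=0
t=4: arr=3 -> substrate=2 bound=3 product=0
t=5: arr=1 -> substrate=3 bound=3 product=0
t=6: arr=2 -> substrate=4 bound=3 product=1
t=7: arr=0 -> substrate=3 bound=3 product=2
t=8: arr=0 -> substrate=2 bound=3 product=3
t=9: arr=3 -> substrate=5 bound=3 product=3
t=10: arr=0 -> substrate=4 bound=3 product=4
t=11: arr=0 -> substrate=3 bound=3 product=5
t=12: arr=0 -> substrate=2 bound=3 product=6

Answer: 6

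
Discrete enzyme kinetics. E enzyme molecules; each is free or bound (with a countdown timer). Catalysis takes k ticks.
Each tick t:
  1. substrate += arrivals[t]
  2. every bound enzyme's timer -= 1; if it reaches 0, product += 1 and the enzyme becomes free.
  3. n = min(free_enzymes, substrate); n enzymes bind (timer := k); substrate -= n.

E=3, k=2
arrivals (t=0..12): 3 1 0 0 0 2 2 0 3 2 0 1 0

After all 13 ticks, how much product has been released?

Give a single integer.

Answer: 13

Derivation:
t=0: arr=3 -> substrate=0 bound=3 product=0
t=1: arr=1 -> substrate=1 bound=3 product=0
t=2: arr=0 -> substrate=0 bound=1 product=3
t=3: arr=0 -> substrate=0 bound=1 product=3
t=4: arr=0 -> substrate=0 bound=0 product=4
t=5: arr=2 -> substrate=0 bound=2 product=4
t=6: arr=2 -> substrate=1 bound=3 product=4
t=7: arr=0 -> substrate=0 bound=2 product=6
t=8: arr=3 -> substrate=1 bound=3 product=7
t=9: arr=2 -> substrate=2 bound=3 product=8
t=10: arr=0 -> substrate=0 bound=3 product=10
t=11: arr=1 -> substrate=0 bound=3 product=11
t=12: arr=0 -> substrate=0 bound=1 product=13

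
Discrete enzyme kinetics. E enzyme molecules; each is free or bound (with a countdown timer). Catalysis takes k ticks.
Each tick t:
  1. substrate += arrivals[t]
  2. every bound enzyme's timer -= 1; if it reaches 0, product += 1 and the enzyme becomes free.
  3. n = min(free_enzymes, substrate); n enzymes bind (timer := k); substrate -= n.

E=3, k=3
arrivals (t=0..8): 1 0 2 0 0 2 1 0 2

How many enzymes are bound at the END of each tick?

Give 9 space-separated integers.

Answer: 1 1 3 2 2 2 3 3 3

Derivation:
t=0: arr=1 -> substrate=0 bound=1 product=0
t=1: arr=0 -> substrate=0 bound=1 product=0
t=2: arr=2 -> substrate=0 bound=3 product=0
t=3: arr=0 -> substrate=0 bound=2 product=1
t=4: arr=0 -> substrate=0 bound=2 product=1
t=5: arr=2 -> substrate=0 bound=2 product=3
t=6: arr=1 -> substrate=0 bound=3 product=3
t=7: arr=0 -> substrate=0 bound=3 product=3
t=8: arr=2 -> substrate=0 bound=3 product=5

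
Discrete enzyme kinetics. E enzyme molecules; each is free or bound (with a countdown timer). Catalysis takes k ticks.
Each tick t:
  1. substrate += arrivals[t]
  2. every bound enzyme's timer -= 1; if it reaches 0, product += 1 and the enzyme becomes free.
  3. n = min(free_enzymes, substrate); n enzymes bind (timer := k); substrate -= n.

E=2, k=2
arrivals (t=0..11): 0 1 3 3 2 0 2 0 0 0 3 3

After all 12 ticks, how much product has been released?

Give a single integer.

t=0: arr=0 -> substrate=0 bound=0 product=0
t=1: arr=1 -> substrate=0 bound=1 product=0
t=2: arr=3 -> substrate=2 bound=2 product=0
t=3: arr=3 -> substrate=4 bound=2 product=1
t=4: arr=2 -> substrate=5 bound=2 product=2
t=5: arr=0 -> substrate=4 bound=2 product=3
t=6: arr=2 -> substrate=5 bound=2 product=4
t=7: arr=0 -> substrate=4 bound=2 product=5
t=8: arr=0 -> substrate=3 bound=2 product=6
t=9: arr=0 -> substrate=2 bound=2 product=7
t=10: arr=3 -> substrate=4 bound=2 product=8
t=11: arr=3 -> substrate=6 bound=2 product=9

Answer: 9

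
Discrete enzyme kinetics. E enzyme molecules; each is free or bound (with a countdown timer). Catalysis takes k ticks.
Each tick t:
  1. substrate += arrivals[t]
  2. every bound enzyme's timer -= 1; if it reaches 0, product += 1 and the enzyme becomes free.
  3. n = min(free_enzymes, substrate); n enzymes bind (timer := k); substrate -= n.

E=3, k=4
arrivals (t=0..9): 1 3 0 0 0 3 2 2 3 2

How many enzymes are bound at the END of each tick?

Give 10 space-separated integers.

Answer: 1 3 3 3 3 3 3 3 3 3

Derivation:
t=0: arr=1 -> substrate=0 bound=1 product=0
t=1: arr=3 -> substrate=1 bound=3 product=0
t=2: arr=0 -> substrate=1 bound=3 product=0
t=3: arr=0 -> substrate=1 bound=3 product=0
t=4: arr=0 -> substrate=0 bound=3 product=1
t=5: arr=3 -> substrate=1 bound=3 product=3
t=6: arr=2 -> substrate=3 bound=3 product=3
t=7: arr=2 -> substrate=5 bound=3 product=3
t=8: arr=3 -> substrate=7 bound=3 product=4
t=9: arr=2 -> substrate=7 bound=3 product=6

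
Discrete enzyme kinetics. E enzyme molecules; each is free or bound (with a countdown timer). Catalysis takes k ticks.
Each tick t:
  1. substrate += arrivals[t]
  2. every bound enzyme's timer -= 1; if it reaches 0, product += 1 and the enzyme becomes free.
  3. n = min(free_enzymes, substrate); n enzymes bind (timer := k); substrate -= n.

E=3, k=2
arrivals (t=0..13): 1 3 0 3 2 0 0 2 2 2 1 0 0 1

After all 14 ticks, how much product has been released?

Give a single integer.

Answer: 16

Derivation:
t=0: arr=1 -> substrate=0 bound=1 product=0
t=1: arr=3 -> substrate=1 bound=3 product=0
t=2: arr=0 -> substrate=0 bound=3 product=1
t=3: arr=3 -> substrate=1 bound=3 product=3
t=4: arr=2 -> substrate=2 bound=3 product=4
t=5: arr=0 -> substrate=0 bound=3 product=6
t=6: arr=0 -> substrate=0 bound=2 product=7
t=7: arr=2 -> substrate=0 bound=2 product=9
t=8: arr=2 -> substrate=1 bound=3 product=9
t=9: arr=2 -> substrate=1 bound=3 product=11
t=10: arr=1 -> substrate=1 bound=3 product=12
t=11: arr=0 -> substrate=0 bound=2 product=14
t=12: arr=0 -> substrate=0 bound=1 product=15
t=13: arr=1 -> substrate=0 bound=1 product=16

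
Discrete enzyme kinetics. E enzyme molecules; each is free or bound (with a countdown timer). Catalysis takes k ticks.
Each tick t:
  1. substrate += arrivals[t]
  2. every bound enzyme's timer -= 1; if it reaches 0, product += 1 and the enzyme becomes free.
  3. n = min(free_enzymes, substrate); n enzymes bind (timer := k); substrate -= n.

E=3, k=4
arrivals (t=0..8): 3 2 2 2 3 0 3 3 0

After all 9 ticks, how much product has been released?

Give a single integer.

Answer: 6

Derivation:
t=0: arr=3 -> substrate=0 bound=3 product=0
t=1: arr=2 -> substrate=2 bound=3 product=0
t=2: arr=2 -> substrate=4 bound=3 product=0
t=3: arr=2 -> substrate=6 bound=3 product=0
t=4: arr=3 -> substrate=6 bound=3 product=3
t=5: arr=0 -> substrate=6 bound=3 product=3
t=6: arr=3 -> substrate=9 bound=3 product=3
t=7: arr=3 -> substrate=12 bound=3 product=3
t=8: arr=0 -> substrate=9 bound=3 product=6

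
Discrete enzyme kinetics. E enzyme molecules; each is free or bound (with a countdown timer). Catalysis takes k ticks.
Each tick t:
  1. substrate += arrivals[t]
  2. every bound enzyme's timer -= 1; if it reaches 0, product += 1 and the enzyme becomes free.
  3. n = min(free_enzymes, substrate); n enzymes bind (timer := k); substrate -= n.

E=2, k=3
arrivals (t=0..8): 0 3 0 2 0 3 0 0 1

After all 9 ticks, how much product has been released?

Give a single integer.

t=0: arr=0 -> substrate=0 bound=0 product=0
t=1: arr=3 -> substrate=1 bound=2 product=0
t=2: arr=0 -> substrate=1 bound=2 product=0
t=3: arr=2 -> substrate=3 bound=2 product=0
t=4: arr=0 -> substrate=1 bound=2 product=2
t=5: arr=3 -> substrate=4 bound=2 product=2
t=6: arr=0 -> substrate=4 bound=2 product=2
t=7: arr=0 -> substrate=2 bound=2 product=4
t=8: arr=1 -> substrate=3 bound=2 product=4

Answer: 4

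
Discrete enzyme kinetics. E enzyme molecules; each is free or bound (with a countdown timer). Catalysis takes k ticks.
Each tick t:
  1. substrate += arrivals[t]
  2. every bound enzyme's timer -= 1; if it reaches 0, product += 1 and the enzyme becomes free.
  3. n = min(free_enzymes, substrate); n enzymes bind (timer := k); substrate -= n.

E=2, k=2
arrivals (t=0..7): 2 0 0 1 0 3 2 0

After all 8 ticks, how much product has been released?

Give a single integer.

Answer: 5

Derivation:
t=0: arr=2 -> substrate=0 bound=2 product=0
t=1: arr=0 -> substrate=0 bound=2 product=0
t=2: arr=0 -> substrate=0 bound=0 product=2
t=3: arr=1 -> substrate=0 bound=1 product=2
t=4: arr=0 -> substrate=0 bound=1 product=2
t=5: arr=3 -> substrate=1 bound=2 product=3
t=6: arr=2 -> substrate=3 bound=2 product=3
t=7: arr=0 -> substrate=1 bound=2 product=5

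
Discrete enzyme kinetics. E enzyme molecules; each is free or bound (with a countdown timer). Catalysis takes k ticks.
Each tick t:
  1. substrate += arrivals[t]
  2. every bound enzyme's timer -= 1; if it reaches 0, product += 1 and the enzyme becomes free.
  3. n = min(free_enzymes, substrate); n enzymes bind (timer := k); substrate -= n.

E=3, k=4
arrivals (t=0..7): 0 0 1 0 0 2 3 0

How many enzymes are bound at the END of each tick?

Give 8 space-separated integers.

Answer: 0 0 1 1 1 3 3 3

Derivation:
t=0: arr=0 -> substrate=0 bound=0 product=0
t=1: arr=0 -> substrate=0 bound=0 product=0
t=2: arr=1 -> substrate=0 bound=1 product=0
t=3: arr=0 -> substrate=0 bound=1 product=0
t=4: arr=0 -> substrate=0 bound=1 product=0
t=5: arr=2 -> substrate=0 bound=3 product=0
t=6: arr=3 -> substrate=2 bound=3 product=1
t=7: arr=0 -> substrate=2 bound=3 product=1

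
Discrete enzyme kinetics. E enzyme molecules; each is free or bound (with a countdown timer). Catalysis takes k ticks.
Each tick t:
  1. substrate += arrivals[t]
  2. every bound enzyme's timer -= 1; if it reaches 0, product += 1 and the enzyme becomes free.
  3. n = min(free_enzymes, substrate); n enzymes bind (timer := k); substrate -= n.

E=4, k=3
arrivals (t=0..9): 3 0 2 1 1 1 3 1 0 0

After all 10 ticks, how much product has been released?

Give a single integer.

t=0: arr=3 -> substrate=0 bound=3 product=0
t=1: arr=0 -> substrate=0 bound=3 product=0
t=2: arr=2 -> substrate=1 bound=4 product=0
t=3: arr=1 -> substrate=0 bound=3 product=3
t=4: arr=1 -> substrate=0 bound=4 product=3
t=5: arr=1 -> substrate=0 bound=4 product=4
t=6: arr=3 -> substrate=1 bound=4 product=6
t=7: arr=1 -> substrate=1 bound=4 product=7
t=8: arr=0 -> substrate=0 bound=4 product=8
t=9: arr=0 -> substrate=0 bound=2 product=10

Answer: 10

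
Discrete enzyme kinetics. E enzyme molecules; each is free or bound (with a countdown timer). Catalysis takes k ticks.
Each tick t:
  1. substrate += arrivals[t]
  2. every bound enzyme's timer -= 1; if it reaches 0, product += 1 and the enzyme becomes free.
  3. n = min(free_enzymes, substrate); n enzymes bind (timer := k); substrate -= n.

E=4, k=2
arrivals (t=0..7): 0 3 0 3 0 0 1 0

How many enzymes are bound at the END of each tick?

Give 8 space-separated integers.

t=0: arr=0 -> substrate=0 bound=0 product=0
t=1: arr=3 -> substrate=0 bound=3 product=0
t=2: arr=0 -> substrate=0 bound=3 product=0
t=3: arr=3 -> substrate=0 bound=3 product=3
t=4: arr=0 -> substrate=0 bound=3 product=3
t=5: arr=0 -> substrate=0 bound=0 product=6
t=6: arr=1 -> substrate=0 bound=1 product=6
t=7: arr=0 -> substrate=0 bound=1 product=6

Answer: 0 3 3 3 3 0 1 1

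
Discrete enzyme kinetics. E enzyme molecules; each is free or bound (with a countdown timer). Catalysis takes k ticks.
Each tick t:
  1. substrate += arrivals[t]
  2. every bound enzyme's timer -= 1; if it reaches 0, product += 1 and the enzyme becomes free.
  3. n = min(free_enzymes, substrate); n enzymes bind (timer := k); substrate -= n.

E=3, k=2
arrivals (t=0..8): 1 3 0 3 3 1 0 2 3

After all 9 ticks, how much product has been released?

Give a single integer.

Answer: 10

Derivation:
t=0: arr=1 -> substrate=0 bound=1 product=0
t=1: arr=3 -> substrate=1 bound=3 product=0
t=2: arr=0 -> substrate=0 bound=3 product=1
t=3: arr=3 -> substrate=1 bound=3 product=3
t=4: arr=3 -> substrate=3 bound=3 product=4
t=5: arr=1 -> substrate=2 bound=3 product=6
t=6: arr=0 -> substrate=1 bound=3 product=7
t=7: arr=2 -> substrate=1 bound=3 product=9
t=8: arr=3 -> substrate=3 bound=3 product=10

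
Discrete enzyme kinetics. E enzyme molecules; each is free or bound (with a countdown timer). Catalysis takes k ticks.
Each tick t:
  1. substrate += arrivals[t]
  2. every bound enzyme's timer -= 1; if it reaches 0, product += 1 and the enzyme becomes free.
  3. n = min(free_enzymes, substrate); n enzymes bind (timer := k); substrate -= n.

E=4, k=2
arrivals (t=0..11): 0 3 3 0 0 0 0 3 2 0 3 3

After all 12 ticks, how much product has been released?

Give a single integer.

Answer: 11

Derivation:
t=0: arr=0 -> substrate=0 bound=0 product=0
t=1: arr=3 -> substrate=0 bound=3 product=0
t=2: arr=3 -> substrate=2 bound=4 product=0
t=3: arr=0 -> substrate=0 bound=3 product=3
t=4: arr=0 -> substrate=0 bound=2 product=4
t=5: arr=0 -> substrate=0 bound=0 product=6
t=6: arr=0 -> substrate=0 bound=0 product=6
t=7: arr=3 -> substrate=0 bound=3 product=6
t=8: arr=2 -> substrate=1 bound=4 product=6
t=9: arr=0 -> substrate=0 bound=2 product=9
t=10: arr=3 -> substrate=0 bound=4 product=10
t=11: arr=3 -> substrate=2 bound=4 product=11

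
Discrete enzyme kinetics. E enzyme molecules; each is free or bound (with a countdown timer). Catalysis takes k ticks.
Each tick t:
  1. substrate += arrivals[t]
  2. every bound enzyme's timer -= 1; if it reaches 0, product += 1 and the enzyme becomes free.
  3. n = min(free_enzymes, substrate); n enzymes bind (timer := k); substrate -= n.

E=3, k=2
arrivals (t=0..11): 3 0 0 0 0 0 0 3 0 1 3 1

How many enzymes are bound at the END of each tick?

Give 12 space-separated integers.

Answer: 3 3 0 0 0 0 0 3 3 1 3 3

Derivation:
t=0: arr=3 -> substrate=0 bound=3 product=0
t=1: arr=0 -> substrate=0 bound=3 product=0
t=2: arr=0 -> substrate=0 bound=0 product=3
t=3: arr=0 -> substrate=0 bound=0 product=3
t=4: arr=0 -> substrate=0 bound=0 product=3
t=5: arr=0 -> substrate=0 bound=0 product=3
t=6: arr=0 -> substrate=0 bound=0 product=3
t=7: arr=3 -> substrate=0 bound=3 product=3
t=8: arr=0 -> substrate=0 bound=3 product=3
t=9: arr=1 -> substrate=0 bound=1 product=6
t=10: arr=3 -> substrate=1 bound=3 product=6
t=11: arr=1 -> substrate=1 bound=3 product=7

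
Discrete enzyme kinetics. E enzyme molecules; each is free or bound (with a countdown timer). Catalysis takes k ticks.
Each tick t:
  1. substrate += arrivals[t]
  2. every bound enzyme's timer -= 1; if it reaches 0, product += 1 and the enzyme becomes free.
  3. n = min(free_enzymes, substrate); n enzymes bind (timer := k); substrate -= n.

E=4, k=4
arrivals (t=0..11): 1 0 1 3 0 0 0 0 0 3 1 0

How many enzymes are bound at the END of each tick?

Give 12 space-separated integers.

Answer: 1 1 2 4 4 4 3 1 0 3 4 4

Derivation:
t=0: arr=1 -> substrate=0 bound=1 product=0
t=1: arr=0 -> substrate=0 bound=1 product=0
t=2: arr=1 -> substrate=0 bound=2 product=0
t=3: arr=3 -> substrate=1 bound=4 product=0
t=4: arr=0 -> substrate=0 bound=4 product=1
t=5: arr=0 -> substrate=0 bound=4 product=1
t=6: arr=0 -> substrate=0 bound=3 product=2
t=7: arr=0 -> substrate=0 bound=1 product=4
t=8: arr=0 -> substrate=0 bound=0 product=5
t=9: arr=3 -> substrate=0 bound=3 product=5
t=10: arr=1 -> substrate=0 bound=4 product=5
t=11: arr=0 -> substrate=0 bound=4 product=5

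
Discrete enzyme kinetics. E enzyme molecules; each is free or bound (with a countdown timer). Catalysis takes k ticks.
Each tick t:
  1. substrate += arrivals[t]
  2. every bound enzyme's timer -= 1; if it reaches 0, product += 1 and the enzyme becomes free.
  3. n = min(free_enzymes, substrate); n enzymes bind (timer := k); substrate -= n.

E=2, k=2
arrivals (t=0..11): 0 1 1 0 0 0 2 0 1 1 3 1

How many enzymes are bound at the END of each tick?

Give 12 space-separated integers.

Answer: 0 1 2 1 0 0 2 2 1 2 2 2

Derivation:
t=0: arr=0 -> substrate=0 bound=0 product=0
t=1: arr=1 -> substrate=0 bound=1 product=0
t=2: arr=1 -> substrate=0 bound=2 product=0
t=3: arr=0 -> substrate=0 bound=1 product=1
t=4: arr=0 -> substrate=0 bound=0 product=2
t=5: arr=0 -> substrate=0 bound=0 product=2
t=6: arr=2 -> substrate=0 bound=2 product=2
t=7: arr=0 -> substrate=0 bound=2 product=2
t=8: arr=1 -> substrate=0 bound=1 product=4
t=9: arr=1 -> substrate=0 bound=2 product=4
t=10: arr=3 -> substrate=2 bound=2 product=5
t=11: arr=1 -> substrate=2 bound=2 product=6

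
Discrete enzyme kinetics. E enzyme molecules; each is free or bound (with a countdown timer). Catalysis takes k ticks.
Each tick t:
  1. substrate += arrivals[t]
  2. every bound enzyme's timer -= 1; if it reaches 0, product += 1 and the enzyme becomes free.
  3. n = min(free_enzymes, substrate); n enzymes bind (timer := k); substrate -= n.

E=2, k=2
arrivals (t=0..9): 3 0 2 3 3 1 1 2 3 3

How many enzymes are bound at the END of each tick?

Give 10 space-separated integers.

t=0: arr=3 -> substrate=1 bound=2 product=0
t=1: arr=0 -> substrate=1 bound=2 product=0
t=2: arr=2 -> substrate=1 bound=2 product=2
t=3: arr=3 -> substrate=4 bound=2 product=2
t=4: arr=3 -> substrate=5 bound=2 product=4
t=5: arr=1 -> substrate=6 bound=2 product=4
t=6: arr=1 -> substrate=5 bound=2 product=6
t=7: arr=2 -> substrate=7 bound=2 product=6
t=8: arr=3 -> substrate=8 bound=2 product=8
t=9: arr=3 -> substrate=11 bound=2 product=8

Answer: 2 2 2 2 2 2 2 2 2 2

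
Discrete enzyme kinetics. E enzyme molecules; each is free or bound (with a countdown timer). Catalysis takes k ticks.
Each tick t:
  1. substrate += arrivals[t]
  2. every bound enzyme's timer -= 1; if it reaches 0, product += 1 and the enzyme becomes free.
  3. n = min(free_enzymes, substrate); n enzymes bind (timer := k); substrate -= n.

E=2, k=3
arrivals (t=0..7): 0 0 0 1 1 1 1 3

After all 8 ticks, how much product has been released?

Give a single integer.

Answer: 2

Derivation:
t=0: arr=0 -> substrate=0 bound=0 product=0
t=1: arr=0 -> substrate=0 bound=0 product=0
t=2: arr=0 -> substrate=0 bound=0 product=0
t=3: arr=1 -> substrate=0 bound=1 product=0
t=4: arr=1 -> substrate=0 bound=2 product=0
t=5: arr=1 -> substrate=1 bound=2 product=0
t=6: arr=1 -> substrate=1 bound=2 product=1
t=7: arr=3 -> substrate=3 bound=2 product=2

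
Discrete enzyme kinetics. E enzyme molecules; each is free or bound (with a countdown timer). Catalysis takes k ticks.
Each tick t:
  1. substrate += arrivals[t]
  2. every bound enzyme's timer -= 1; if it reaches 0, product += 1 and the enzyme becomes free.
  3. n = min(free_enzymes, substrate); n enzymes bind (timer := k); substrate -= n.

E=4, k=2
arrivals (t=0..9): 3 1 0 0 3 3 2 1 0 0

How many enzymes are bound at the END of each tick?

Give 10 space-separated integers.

t=0: arr=3 -> substrate=0 bound=3 product=0
t=1: arr=1 -> substrate=0 bound=4 product=0
t=2: arr=0 -> substrate=0 bound=1 product=3
t=3: arr=0 -> substrate=0 bound=0 product=4
t=4: arr=3 -> substrate=0 bound=3 product=4
t=5: arr=3 -> substrate=2 bound=4 product=4
t=6: arr=2 -> substrate=1 bound=4 product=7
t=7: arr=1 -> substrate=1 bound=4 product=8
t=8: arr=0 -> substrate=0 bound=2 product=11
t=9: arr=0 -> substrate=0 bound=1 product=12

Answer: 3 4 1 0 3 4 4 4 2 1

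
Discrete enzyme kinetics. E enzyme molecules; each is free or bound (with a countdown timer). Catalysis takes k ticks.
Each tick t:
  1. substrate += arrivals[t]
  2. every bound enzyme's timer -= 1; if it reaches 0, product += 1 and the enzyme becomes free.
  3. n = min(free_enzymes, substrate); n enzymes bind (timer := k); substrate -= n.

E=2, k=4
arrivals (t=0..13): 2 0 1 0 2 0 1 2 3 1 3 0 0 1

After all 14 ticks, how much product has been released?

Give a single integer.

Answer: 6

Derivation:
t=0: arr=2 -> substrate=0 bound=2 product=0
t=1: arr=0 -> substrate=0 bound=2 product=0
t=2: arr=1 -> substrate=1 bound=2 product=0
t=3: arr=0 -> substrate=1 bound=2 product=0
t=4: arr=2 -> substrate=1 bound=2 product=2
t=5: arr=0 -> substrate=1 bound=2 product=2
t=6: arr=1 -> substrate=2 bound=2 product=2
t=7: arr=2 -> substrate=4 bound=2 product=2
t=8: arr=3 -> substrate=5 bound=2 product=4
t=9: arr=1 -> substrate=6 bound=2 product=4
t=10: arr=3 -> substrate=9 bound=2 product=4
t=11: arr=0 -> substrate=9 bound=2 product=4
t=12: arr=0 -> substrate=7 bound=2 product=6
t=13: arr=1 -> substrate=8 bound=2 product=6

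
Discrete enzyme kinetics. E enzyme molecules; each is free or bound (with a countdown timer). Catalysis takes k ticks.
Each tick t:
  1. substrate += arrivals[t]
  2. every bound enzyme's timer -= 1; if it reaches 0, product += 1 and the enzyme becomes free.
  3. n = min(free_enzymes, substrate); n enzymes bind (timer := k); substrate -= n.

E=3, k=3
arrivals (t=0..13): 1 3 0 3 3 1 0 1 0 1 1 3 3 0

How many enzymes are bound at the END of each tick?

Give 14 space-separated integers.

t=0: arr=1 -> substrate=0 bound=1 product=0
t=1: arr=3 -> substrate=1 bound=3 product=0
t=2: arr=0 -> substrate=1 bound=3 product=0
t=3: arr=3 -> substrate=3 bound=3 product=1
t=4: arr=3 -> substrate=4 bound=3 product=3
t=5: arr=1 -> substrate=5 bound=3 product=3
t=6: arr=0 -> substrate=4 bound=3 product=4
t=7: arr=1 -> substrate=3 bound=3 product=6
t=8: arr=0 -> substrate=3 bound=3 product=6
t=9: arr=1 -> substrate=3 bound=3 product=7
t=10: arr=1 -> substrate=2 bound=3 product=9
t=11: arr=3 -> substrate=5 bound=3 product=9
t=12: arr=3 -> substrate=7 bound=3 product=10
t=13: arr=0 -> substrate=5 bound=3 product=12

Answer: 1 3 3 3 3 3 3 3 3 3 3 3 3 3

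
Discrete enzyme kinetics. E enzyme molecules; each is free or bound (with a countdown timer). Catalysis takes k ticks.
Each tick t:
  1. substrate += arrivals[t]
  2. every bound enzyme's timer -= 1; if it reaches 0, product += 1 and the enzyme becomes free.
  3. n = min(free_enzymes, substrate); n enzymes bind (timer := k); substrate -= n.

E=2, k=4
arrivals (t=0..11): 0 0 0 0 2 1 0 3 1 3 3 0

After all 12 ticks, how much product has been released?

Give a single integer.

Answer: 2

Derivation:
t=0: arr=0 -> substrate=0 bound=0 product=0
t=1: arr=0 -> substrate=0 bound=0 product=0
t=2: arr=0 -> substrate=0 bound=0 product=0
t=3: arr=0 -> substrate=0 bound=0 product=0
t=4: arr=2 -> substrate=0 bound=2 product=0
t=5: arr=1 -> substrate=1 bound=2 product=0
t=6: arr=0 -> substrate=1 bound=2 product=0
t=7: arr=3 -> substrate=4 bound=2 product=0
t=8: arr=1 -> substrate=3 bound=2 product=2
t=9: arr=3 -> substrate=6 bound=2 product=2
t=10: arr=3 -> substrate=9 bound=2 product=2
t=11: arr=0 -> substrate=9 bound=2 product=2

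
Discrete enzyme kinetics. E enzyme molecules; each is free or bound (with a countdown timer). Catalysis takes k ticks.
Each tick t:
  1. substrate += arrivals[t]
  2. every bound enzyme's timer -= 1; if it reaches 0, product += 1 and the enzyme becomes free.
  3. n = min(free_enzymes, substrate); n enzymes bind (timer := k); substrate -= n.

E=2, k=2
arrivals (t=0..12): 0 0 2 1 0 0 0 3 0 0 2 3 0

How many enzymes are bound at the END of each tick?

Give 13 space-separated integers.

t=0: arr=0 -> substrate=0 bound=0 product=0
t=1: arr=0 -> substrate=0 bound=0 product=0
t=2: arr=2 -> substrate=0 bound=2 product=0
t=3: arr=1 -> substrate=1 bound=2 product=0
t=4: arr=0 -> substrate=0 bound=1 product=2
t=5: arr=0 -> substrate=0 bound=1 product=2
t=6: arr=0 -> substrate=0 bound=0 product=3
t=7: arr=3 -> substrate=1 bound=2 product=3
t=8: arr=0 -> substrate=1 bound=2 product=3
t=9: arr=0 -> substrate=0 bound=1 product=5
t=10: arr=2 -> substrate=1 bound=2 product=5
t=11: arr=3 -> substrate=3 bound=2 product=6
t=12: arr=0 -> substrate=2 bound=2 product=7

Answer: 0 0 2 2 1 1 0 2 2 1 2 2 2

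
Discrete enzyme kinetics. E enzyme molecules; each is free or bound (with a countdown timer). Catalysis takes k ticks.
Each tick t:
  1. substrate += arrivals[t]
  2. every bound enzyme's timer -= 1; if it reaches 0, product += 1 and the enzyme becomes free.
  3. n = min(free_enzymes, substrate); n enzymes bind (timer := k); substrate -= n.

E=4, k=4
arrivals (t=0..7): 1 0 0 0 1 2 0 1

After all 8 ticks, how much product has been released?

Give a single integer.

t=0: arr=1 -> substrate=0 bound=1 product=0
t=1: arr=0 -> substrate=0 bound=1 product=0
t=2: arr=0 -> substrate=0 bound=1 product=0
t=3: arr=0 -> substrate=0 bound=1 product=0
t=4: arr=1 -> substrate=0 bound=1 product=1
t=5: arr=2 -> substrate=0 bound=3 product=1
t=6: arr=0 -> substrate=0 bound=3 product=1
t=7: arr=1 -> substrate=0 bound=4 product=1

Answer: 1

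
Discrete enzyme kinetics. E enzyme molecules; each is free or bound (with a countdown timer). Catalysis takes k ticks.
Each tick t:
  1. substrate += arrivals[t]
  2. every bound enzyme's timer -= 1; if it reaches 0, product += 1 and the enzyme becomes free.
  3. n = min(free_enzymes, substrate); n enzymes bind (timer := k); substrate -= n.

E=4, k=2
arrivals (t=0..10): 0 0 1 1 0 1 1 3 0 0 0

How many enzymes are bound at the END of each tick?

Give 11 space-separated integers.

Answer: 0 0 1 2 1 1 2 4 3 0 0

Derivation:
t=0: arr=0 -> substrate=0 bound=0 product=0
t=1: arr=0 -> substrate=0 bound=0 product=0
t=2: arr=1 -> substrate=0 bound=1 product=0
t=3: arr=1 -> substrate=0 bound=2 product=0
t=4: arr=0 -> substrate=0 bound=1 product=1
t=5: arr=1 -> substrate=0 bound=1 product=2
t=6: arr=1 -> substrate=0 bound=2 product=2
t=7: arr=3 -> substrate=0 bound=4 product=3
t=8: arr=0 -> substrate=0 bound=3 product=4
t=9: arr=0 -> substrate=0 bound=0 product=7
t=10: arr=0 -> substrate=0 bound=0 product=7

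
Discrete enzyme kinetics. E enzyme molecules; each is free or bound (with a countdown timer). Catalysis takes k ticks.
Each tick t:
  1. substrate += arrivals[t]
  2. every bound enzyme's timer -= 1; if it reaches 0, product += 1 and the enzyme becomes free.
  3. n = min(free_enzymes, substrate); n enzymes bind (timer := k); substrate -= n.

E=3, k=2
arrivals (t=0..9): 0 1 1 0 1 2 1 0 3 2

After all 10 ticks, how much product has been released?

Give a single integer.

t=0: arr=0 -> substrate=0 bound=0 product=0
t=1: arr=1 -> substrate=0 bound=1 product=0
t=2: arr=1 -> substrate=0 bound=2 product=0
t=3: arr=0 -> substrate=0 bound=1 product=1
t=4: arr=1 -> substrate=0 bound=1 product=2
t=5: arr=2 -> substrate=0 bound=3 product=2
t=6: arr=1 -> substrate=0 bound=3 product=3
t=7: arr=0 -> substrate=0 bound=1 product=5
t=8: arr=3 -> substrate=0 bound=3 product=6
t=9: arr=2 -> substrate=2 bound=3 product=6

Answer: 6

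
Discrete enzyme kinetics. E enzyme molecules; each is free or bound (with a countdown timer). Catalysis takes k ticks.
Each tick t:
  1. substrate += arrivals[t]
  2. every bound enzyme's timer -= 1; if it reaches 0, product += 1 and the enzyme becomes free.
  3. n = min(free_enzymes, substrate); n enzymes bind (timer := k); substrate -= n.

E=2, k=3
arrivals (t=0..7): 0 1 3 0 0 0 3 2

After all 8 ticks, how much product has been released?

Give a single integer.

Answer: 3

Derivation:
t=0: arr=0 -> substrate=0 bound=0 product=0
t=1: arr=1 -> substrate=0 bound=1 product=0
t=2: arr=3 -> substrate=2 bound=2 product=0
t=3: arr=0 -> substrate=2 bound=2 product=0
t=4: arr=0 -> substrate=1 bound=2 product=1
t=5: arr=0 -> substrate=0 bound=2 product=2
t=6: arr=3 -> substrate=3 bound=2 product=2
t=7: arr=2 -> substrate=4 bound=2 product=3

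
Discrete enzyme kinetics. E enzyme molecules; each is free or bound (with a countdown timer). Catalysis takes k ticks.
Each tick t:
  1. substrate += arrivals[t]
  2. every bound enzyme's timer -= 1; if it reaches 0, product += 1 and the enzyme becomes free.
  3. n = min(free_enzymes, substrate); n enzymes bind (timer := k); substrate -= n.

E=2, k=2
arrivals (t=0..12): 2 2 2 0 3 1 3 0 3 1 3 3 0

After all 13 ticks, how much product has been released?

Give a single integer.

t=0: arr=2 -> substrate=0 bound=2 product=0
t=1: arr=2 -> substrate=2 bound=2 product=0
t=2: arr=2 -> substrate=2 bound=2 product=2
t=3: arr=0 -> substrate=2 bound=2 product=2
t=4: arr=3 -> substrate=3 bound=2 product=4
t=5: arr=1 -> substrate=4 bound=2 product=4
t=6: arr=3 -> substrate=5 bound=2 product=6
t=7: arr=0 -> substrate=5 bound=2 product=6
t=8: arr=3 -> substrate=6 bound=2 product=8
t=9: arr=1 -> substrate=7 bound=2 product=8
t=10: arr=3 -> substrate=8 bound=2 product=10
t=11: arr=3 -> substrate=11 bound=2 product=10
t=12: arr=0 -> substrate=9 bound=2 product=12

Answer: 12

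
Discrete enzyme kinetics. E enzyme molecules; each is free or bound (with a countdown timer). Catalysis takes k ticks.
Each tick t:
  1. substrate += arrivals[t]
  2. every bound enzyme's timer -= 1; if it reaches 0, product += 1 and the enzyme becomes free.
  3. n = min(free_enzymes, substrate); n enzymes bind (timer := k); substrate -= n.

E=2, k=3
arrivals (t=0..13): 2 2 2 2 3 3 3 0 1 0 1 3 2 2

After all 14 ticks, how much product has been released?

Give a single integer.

Answer: 8

Derivation:
t=0: arr=2 -> substrate=0 bound=2 product=0
t=1: arr=2 -> substrate=2 bound=2 product=0
t=2: arr=2 -> substrate=4 bound=2 product=0
t=3: arr=2 -> substrate=4 bound=2 product=2
t=4: arr=3 -> substrate=7 bound=2 product=2
t=5: arr=3 -> substrate=10 bound=2 product=2
t=6: arr=3 -> substrate=11 bound=2 product=4
t=7: arr=0 -> substrate=11 bound=2 product=4
t=8: arr=1 -> substrate=12 bound=2 product=4
t=9: arr=0 -> substrate=10 bound=2 product=6
t=10: arr=1 -> substrate=11 bound=2 product=6
t=11: arr=3 -> substrate=14 bound=2 product=6
t=12: arr=2 -> substrate=14 bound=2 product=8
t=13: arr=2 -> substrate=16 bound=2 product=8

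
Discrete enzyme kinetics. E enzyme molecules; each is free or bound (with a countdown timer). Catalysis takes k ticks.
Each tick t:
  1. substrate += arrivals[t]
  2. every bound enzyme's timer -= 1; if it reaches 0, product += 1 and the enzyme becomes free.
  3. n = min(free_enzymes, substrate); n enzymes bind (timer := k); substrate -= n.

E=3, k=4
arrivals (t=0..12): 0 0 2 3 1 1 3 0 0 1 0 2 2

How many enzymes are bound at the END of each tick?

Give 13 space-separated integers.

Answer: 0 0 2 3 3 3 3 3 3 3 3 3 3

Derivation:
t=0: arr=0 -> substrate=0 bound=0 product=0
t=1: arr=0 -> substrate=0 bound=0 product=0
t=2: arr=2 -> substrate=0 bound=2 product=0
t=3: arr=3 -> substrate=2 bound=3 product=0
t=4: arr=1 -> substrate=3 bound=3 product=0
t=5: arr=1 -> substrate=4 bound=3 product=0
t=6: arr=3 -> substrate=5 bound=3 product=2
t=7: arr=0 -> substrate=4 bound=3 product=3
t=8: arr=0 -> substrate=4 bound=3 product=3
t=9: arr=1 -> substrate=5 bound=3 product=3
t=10: arr=0 -> substrate=3 bound=3 product=5
t=11: arr=2 -> substrate=4 bound=3 product=6
t=12: arr=2 -> substrate=6 bound=3 product=6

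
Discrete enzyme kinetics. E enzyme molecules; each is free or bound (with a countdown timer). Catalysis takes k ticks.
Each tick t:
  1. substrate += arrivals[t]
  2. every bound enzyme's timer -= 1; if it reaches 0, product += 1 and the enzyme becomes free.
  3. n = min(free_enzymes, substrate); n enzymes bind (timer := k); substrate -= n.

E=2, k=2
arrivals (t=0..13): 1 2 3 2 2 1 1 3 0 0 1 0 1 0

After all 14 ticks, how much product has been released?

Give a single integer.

Answer: 12

Derivation:
t=0: arr=1 -> substrate=0 bound=1 product=0
t=1: arr=2 -> substrate=1 bound=2 product=0
t=2: arr=3 -> substrate=3 bound=2 product=1
t=3: arr=2 -> substrate=4 bound=2 product=2
t=4: arr=2 -> substrate=5 bound=2 product=3
t=5: arr=1 -> substrate=5 bound=2 product=4
t=6: arr=1 -> substrate=5 bound=2 product=5
t=7: arr=3 -> substrate=7 bound=2 product=6
t=8: arr=0 -> substrate=6 bound=2 product=7
t=9: arr=0 -> substrate=5 bound=2 product=8
t=10: arr=1 -> substrate=5 bound=2 product=9
t=11: arr=0 -> substrate=4 bound=2 product=10
t=12: arr=1 -> substrate=4 bound=2 product=11
t=13: arr=0 -> substrate=3 bound=2 product=12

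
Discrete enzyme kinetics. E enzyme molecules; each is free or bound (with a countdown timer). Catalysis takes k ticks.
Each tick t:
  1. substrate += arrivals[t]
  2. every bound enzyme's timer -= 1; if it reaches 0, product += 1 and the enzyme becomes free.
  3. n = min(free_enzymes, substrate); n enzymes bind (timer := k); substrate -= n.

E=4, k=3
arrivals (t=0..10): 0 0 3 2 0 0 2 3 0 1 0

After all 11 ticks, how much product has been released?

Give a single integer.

t=0: arr=0 -> substrate=0 bound=0 product=0
t=1: arr=0 -> substrate=0 bound=0 product=0
t=2: arr=3 -> substrate=0 bound=3 product=0
t=3: arr=2 -> substrate=1 bound=4 product=0
t=4: arr=0 -> substrate=1 bound=4 product=0
t=5: arr=0 -> substrate=0 bound=2 product=3
t=6: arr=2 -> substrate=0 bound=3 product=4
t=7: arr=3 -> substrate=2 bound=4 product=4
t=8: arr=0 -> substrate=1 bound=4 product=5
t=9: arr=1 -> substrate=0 bound=4 product=7
t=10: arr=0 -> substrate=0 bound=3 product=8

Answer: 8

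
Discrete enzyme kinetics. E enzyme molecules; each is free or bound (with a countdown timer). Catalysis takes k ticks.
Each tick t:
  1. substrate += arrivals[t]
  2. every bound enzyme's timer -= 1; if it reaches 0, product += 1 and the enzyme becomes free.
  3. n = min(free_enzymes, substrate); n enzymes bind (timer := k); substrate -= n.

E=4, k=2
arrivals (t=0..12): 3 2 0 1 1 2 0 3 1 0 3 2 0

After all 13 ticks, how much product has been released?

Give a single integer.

Answer: 16

Derivation:
t=0: arr=3 -> substrate=0 bound=3 product=0
t=1: arr=2 -> substrate=1 bound=4 product=0
t=2: arr=0 -> substrate=0 bound=2 product=3
t=3: arr=1 -> substrate=0 bound=2 product=4
t=4: arr=1 -> substrate=0 bound=2 product=5
t=5: arr=2 -> substrate=0 bound=3 product=6
t=6: arr=0 -> substrate=0 bound=2 product=7
t=7: arr=3 -> substrate=0 bound=3 product=9
t=8: arr=1 -> substrate=0 bound=4 product=9
t=9: arr=0 -> substrate=0 bound=1 product=12
t=10: arr=3 -> substrate=0 bound=3 product=13
t=11: arr=2 -> substrate=1 bound=4 product=13
t=12: arr=0 -> substrate=0 bound=2 product=16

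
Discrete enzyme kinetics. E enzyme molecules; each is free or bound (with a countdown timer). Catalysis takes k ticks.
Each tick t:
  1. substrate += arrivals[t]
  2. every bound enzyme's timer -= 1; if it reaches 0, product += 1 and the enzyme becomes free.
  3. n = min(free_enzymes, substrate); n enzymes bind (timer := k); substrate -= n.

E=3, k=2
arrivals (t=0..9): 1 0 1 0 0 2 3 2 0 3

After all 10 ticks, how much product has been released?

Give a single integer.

Answer: 7

Derivation:
t=0: arr=1 -> substrate=0 bound=1 product=0
t=1: arr=0 -> substrate=0 bound=1 product=0
t=2: arr=1 -> substrate=0 bound=1 product=1
t=3: arr=0 -> substrate=0 bound=1 product=1
t=4: arr=0 -> substrate=0 bound=0 product=2
t=5: arr=2 -> substrate=0 bound=2 product=2
t=6: arr=3 -> substrate=2 bound=3 product=2
t=7: arr=2 -> substrate=2 bound=3 product=4
t=8: arr=0 -> substrate=1 bound=3 product=5
t=9: arr=3 -> substrate=2 bound=3 product=7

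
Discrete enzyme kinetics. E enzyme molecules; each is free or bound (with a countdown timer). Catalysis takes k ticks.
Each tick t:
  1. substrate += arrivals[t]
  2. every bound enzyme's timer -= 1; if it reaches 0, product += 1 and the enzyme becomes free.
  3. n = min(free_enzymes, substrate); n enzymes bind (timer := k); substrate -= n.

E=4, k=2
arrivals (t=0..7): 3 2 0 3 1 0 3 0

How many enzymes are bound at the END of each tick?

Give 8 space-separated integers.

Answer: 3 4 2 4 4 1 3 3

Derivation:
t=0: arr=3 -> substrate=0 bound=3 product=0
t=1: arr=2 -> substrate=1 bound=4 product=0
t=2: arr=0 -> substrate=0 bound=2 product=3
t=3: arr=3 -> substrate=0 bound=4 product=4
t=4: arr=1 -> substrate=0 bound=4 product=5
t=5: arr=0 -> substrate=0 bound=1 product=8
t=6: arr=3 -> substrate=0 bound=3 product=9
t=7: arr=0 -> substrate=0 bound=3 product=9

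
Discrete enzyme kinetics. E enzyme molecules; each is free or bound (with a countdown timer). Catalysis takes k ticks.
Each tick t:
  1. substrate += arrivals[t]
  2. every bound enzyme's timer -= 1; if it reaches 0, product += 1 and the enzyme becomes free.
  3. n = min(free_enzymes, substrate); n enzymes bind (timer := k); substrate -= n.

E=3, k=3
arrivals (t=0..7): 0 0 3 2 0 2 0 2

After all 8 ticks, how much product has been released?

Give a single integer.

Answer: 3

Derivation:
t=0: arr=0 -> substrate=0 bound=0 product=0
t=1: arr=0 -> substrate=0 bound=0 product=0
t=2: arr=3 -> substrate=0 bound=3 product=0
t=3: arr=2 -> substrate=2 bound=3 product=0
t=4: arr=0 -> substrate=2 bound=3 product=0
t=5: arr=2 -> substrate=1 bound=3 product=3
t=6: arr=0 -> substrate=1 bound=3 product=3
t=7: arr=2 -> substrate=3 bound=3 product=3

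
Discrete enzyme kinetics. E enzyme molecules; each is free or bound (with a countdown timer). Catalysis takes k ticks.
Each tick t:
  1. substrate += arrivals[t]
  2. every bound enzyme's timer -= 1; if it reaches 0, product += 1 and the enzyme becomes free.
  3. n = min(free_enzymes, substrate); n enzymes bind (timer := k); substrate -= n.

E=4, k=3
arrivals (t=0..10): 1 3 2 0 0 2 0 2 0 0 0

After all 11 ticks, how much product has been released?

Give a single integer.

Answer: 10

Derivation:
t=0: arr=1 -> substrate=0 bound=1 product=0
t=1: arr=3 -> substrate=0 bound=4 product=0
t=2: arr=2 -> substrate=2 bound=4 product=0
t=3: arr=0 -> substrate=1 bound=4 product=1
t=4: arr=0 -> substrate=0 bound=2 product=4
t=5: arr=2 -> substrate=0 bound=4 product=4
t=6: arr=0 -> substrate=0 bound=3 product=5
t=7: arr=2 -> substrate=0 bound=4 product=6
t=8: arr=0 -> substrate=0 bound=2 product=8
t=9: arr=0 -> substrate=0 bound=2 product=8
t=10: arr=0 -> substrate=0 bound=0 product=10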